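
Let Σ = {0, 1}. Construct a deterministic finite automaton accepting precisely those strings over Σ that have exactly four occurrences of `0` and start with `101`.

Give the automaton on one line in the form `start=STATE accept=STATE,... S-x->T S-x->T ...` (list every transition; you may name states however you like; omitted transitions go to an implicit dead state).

start=A accept=M A-0->B A-1->C B-0->D B-1->B C-0->E C-1->F D-0->G D-1->D E-0->D E-1->H F-0->B F-1->F G-0->I G-1->G H-0->J H-1->H I-0->K I-1->I J-0->L J-1->J K-0->K K-1->K L-0->M L-1->L M-0->N M-1->M N-0->N N-1->N

Run two small machines in parallel and take their product. The first has 6 states tracking the count of `0`s, saturating at 5; the second has 5 states tracking whether the input so far still matches the prefix `101`. A product state is a pair (one from each), accepting exactly when both do.
A 14-state machine:
       0  1 
>  A   B  C 
   B   D  B 
   C   E  F 
   D   G  D 
   E   D  H 
   F   B  F 
   G   I  G 
   H   J  H 
   I   K  I 
   J   L  J 
   K   K  K 
   L   M  L 
 * M   N  M 
   N   N  N 
(> = start, * = accepting)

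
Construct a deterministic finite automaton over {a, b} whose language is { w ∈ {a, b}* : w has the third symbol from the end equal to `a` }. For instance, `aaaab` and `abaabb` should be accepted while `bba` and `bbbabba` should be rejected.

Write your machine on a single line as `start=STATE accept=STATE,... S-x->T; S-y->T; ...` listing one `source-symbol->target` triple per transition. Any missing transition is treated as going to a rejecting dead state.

start=q0; accept=q7,q8,q9,q10; q0-a->q1; q0-b->q2; q1-a->q3; q1-b->q4; q2-a->q5; q2-b->q6; q3-a->q7; q3-b->q8; q4-a->q9; q4-b->q10; q5-a->q11; q5-b->q12; q6-a->q13; q6-b->q14; q7-a->q7; q7-b->q8; q8-a->q9; q8-b->q10; q9-a->q11; q9-b->q12; q10-a->q13; q10-b->q14; q11-a->q7; q11-b->q8; q12-a->q9; q12-b->q10; q13-a->q11; q13-b->q12; q14-a->q13; q14-b->q14

Because acceptance depends on a position counted from the end, the machine has to buffer the most recent 3 symbols. Make each state the string of the last up-to-3 symbols read; on input `x` shift the window left and append `x`. Accept when the buffered window has length 3 and begins with `a`.
With 15 states:
          a    b  
>  q0     q1   q2 
   q1     q3   q4 
   q2     q5   q6 
   q3     q7   q8 
   q4     q9  q10 
   q5    q11  q12 
   q6    q13  q14 
 * q7     q7   q8 
 * q8     q9  q10 
 * q9    q11  q12 
 * q10   q13  q14 
   q11    q7   q8 
   q12    q9  q10 
   q13   q11  q12 
   q14   q13  q14 
(> = start, * = accepting)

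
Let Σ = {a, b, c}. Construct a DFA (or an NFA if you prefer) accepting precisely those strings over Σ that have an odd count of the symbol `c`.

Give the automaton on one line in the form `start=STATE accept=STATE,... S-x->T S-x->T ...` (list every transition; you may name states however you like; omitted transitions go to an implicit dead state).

The only thing that matters is how many `c`s have appeared, reduced mod 2. Use one state per residue: S0 for 0, …, S1 for 1. Reading `c` moves to the next residue; anything else stays put. S1 is accepting.
A 2-state machine:
        a   b   c  
>  S0   S0  S0  S1 
 * S1   S1  S1  S0 
(> = start, * = accepting)

start=S0 accept=S1 S0-a->S0 S0-b->S0 S0-c->S1 S1-a->S1 S1-b->S1 S1-c->S0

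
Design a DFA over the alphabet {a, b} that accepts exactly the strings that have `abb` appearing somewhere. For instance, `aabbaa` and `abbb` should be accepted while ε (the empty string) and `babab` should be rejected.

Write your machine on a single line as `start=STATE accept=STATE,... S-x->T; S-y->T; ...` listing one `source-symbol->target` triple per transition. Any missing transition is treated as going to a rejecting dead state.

start=q0; accept=q3; q0-a->q1; q0-b->q0; q1-a->q1; q1-b->q2; q2-a->q1; q2-b->q3; q3-a->q3; q3-b->q3

Track how much of `abb` has been matched so far: state q0 is no progress, q3 is the absorbing accept state reached once `abb` has occurred. Intermediate states record partial matches; on a mismatch, fall back to the longest reusable overlap.
With 4 states:
        a   b  
>  q0   q1  q0 
   q1   q1  q2 
   q2   q1  q3 
 * q3   q3  q3 
(> = start, * = accepting)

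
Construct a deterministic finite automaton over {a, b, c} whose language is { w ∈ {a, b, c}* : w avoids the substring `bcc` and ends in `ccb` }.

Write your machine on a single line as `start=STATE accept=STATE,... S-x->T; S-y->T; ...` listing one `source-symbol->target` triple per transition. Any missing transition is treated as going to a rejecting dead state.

Build one automaton per condition and run them in lockstep. The first has 4 states tracking partial matches of the forbidden pattern `bcc`; the second has 4 states tracking how much of the suffix `ccb` has currently been matched. A product state is a pair (one from each), accepting exactly when both do.
A 10-state machine:
        a   b   c  
>  q0   q0  q1  q2 
   q1   q0  q1  q3 
   q2   q0  q1  q4 
   q3   q0  q1  q5 
   q4   q0  q6  q4 
   q5   q7  q8  q5 
 * q6   q0  q1  q3 
   q7   q7  q7  q9 
   q8   q7  q7  q9 
   q9   q7  q7  q5 
(> = start, * = accepting)

start=q0; accept=q6; q0-a->q0; q0-b->q1; q0-c->q2; q1-a->q0; q1-b->q1; q1-c->q3; q2-a->q0; q2-b->q1; q2-c->q4; q3-a->q0; q3-b->q1; q3-c->q5; q4-a->q0; q4-b->q6; q4-c->q4; q5-a->q7; q5-b->q8; q5-c->q5; q6-a->q0; q6-b->q1; q6-c->q3; q7-a->q7; q7-b->q7; q7-c->q9; q8-a->q7; q8-b->q7; q8-c->q9; q9-a->q7; q9-b->q7; q9-c->q5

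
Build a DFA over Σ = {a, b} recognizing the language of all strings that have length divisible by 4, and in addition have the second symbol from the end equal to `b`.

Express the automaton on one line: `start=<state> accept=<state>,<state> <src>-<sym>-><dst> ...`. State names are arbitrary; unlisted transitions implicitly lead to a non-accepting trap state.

Run two small machines in parallel and take their product. One (4 states) tracks the input length modulo 4; the other (7 states) tracks the last 2 symbols read. Each combined state is a pair, one component from each; accept when both components accept. After merging equivalent states the machine shrinks.
6 states suffice.
        a   b  
>  q0   q1  q1 
   q1   q2  q2 
   q2   q3  q4 
   q3   q0  q0 
   q4   q5  q5 
 * q5   q1  q1 
(> = start, * = accepting)

start=q0 accept=q5 q0-a->q1 q0-b->q1 q1-a->q2 q1-b->q2 q2-a->q3 q2-b->q4 q3-a->q0 q3-b->q0 q4-a->q5 q4-b->q5 q5-a->q1 q5-b->q1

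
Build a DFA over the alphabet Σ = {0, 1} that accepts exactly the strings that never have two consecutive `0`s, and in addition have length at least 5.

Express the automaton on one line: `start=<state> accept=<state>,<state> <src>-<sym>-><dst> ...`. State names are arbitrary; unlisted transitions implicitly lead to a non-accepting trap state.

Handle the two conditions separately and then intersect. One (3 states) tracks partial matches of the forbidden pattern `00`; the other (7 states) tracks the input length, saturating at 6. Each combined state is a pair, one component from each; accept when both components accept.
With 18 states:
          0    1  
>  S0     S1   S2 
   S1     S3   S4 
   S2     S5   S4 
   S3     S6   S6 
   S4     S7   S8 
   S5     S6   S8 
   S6     S9   S9 
   S7     S9  S10 
   S8    S11  S10 
   S9    S12  S12 
   S10   S13  S14 
   S11   S12  S14 
   S12   S15  S15 
 * S13   S15  S16 
 * S14   S17  S16 
   S15   S15  S15 
 * S16   S17  S16 
 * S17   S15  S16 
(> = start, * = accepting)

start=S0 accept=S13,S14,S16,S17 S0-0->S1 S0-1->S2 S1-0->S3 S1-1->S4 S2-0->S5 S2-1->S4 S3-0->S6 S3-1->S6 S4-0->S7 S4-1->S8 S5-0->S6 S5-1->S8 S6-0->S9 S6-1->S9 S7-0->S9 S7-1->S10 S8-0->S11 S8-1->S10 S9-0->S12 S9-1->S12 S10-0->S13 S10-1->S14 S11-0->S12 S11-1->S14 S12-0->S15 S12-1->S15 S13-0->S15 S13-1->S16 S14-0->S17 S14-1->S16 S15-0->S15 S15-1->S15 S16-0->S17 S16-1->S16 S17-0->S15 S17-1->S16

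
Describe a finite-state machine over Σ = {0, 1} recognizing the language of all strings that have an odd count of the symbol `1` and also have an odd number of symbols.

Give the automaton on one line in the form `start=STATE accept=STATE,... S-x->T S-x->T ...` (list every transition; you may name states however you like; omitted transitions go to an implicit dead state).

start=q0 accept=q2 q0-0->q1 q0-1->q2 q1-0->q0 q1-1->q3 q2-0->q3 q2-1->q0 q3-0->q2 q3-1->q1

Handle the two conditions separately and then intersect. The first has 2 states tracking the count of `1`s modulo 2; the second has 2 states tracking the input length modulo 2. A product state is a pair (one from each), accepting exactly when both do.
With 4 states:
        0   1  
>  q0   q1  q2 
   q1   q0  q3 
 * q2   q3  q0 
   q3   q2  q1 
(> = start, * = accepting)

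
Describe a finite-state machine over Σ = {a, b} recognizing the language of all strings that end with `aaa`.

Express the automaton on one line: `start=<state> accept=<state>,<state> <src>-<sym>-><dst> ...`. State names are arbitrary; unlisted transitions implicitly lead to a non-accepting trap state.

start=q0 accept=q3 q0-a->q1 q0-b->q0 q1-a->q2 q1-b->q0 q2-a->q3 q2-b->q0 q3-a->q3 q3-b->q0

Remember how much of `aaa` the current input suffix matches. State q0 means no match yet; q1 means the last symbol is `a`; q2 means the last 2 symbols are `aa`; q3 means the last 3 symbols are `aaa`. Only q3 accepts. On a mismatch, fall back to the longest proper suffix that is still a prefix of `aaa`.
        a   b  
>  q0   q1  q0 
   q1   q2  q0 
   q2   q3  q0 
 * q3   q3  q0 
(> = start, * = accepting)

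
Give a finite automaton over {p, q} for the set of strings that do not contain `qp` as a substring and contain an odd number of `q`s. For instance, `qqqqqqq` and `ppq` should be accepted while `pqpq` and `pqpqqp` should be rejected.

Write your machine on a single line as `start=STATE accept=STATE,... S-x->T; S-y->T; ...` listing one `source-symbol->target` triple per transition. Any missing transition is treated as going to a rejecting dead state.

Build one automaton per condition and run them in lockstep. The first has 3 states tracking partial matches of the forbidden pattern `qp`; the second has 2 states tracking the count of `q`s modulo 2. A product state is a pair (one from each), accepting exactly when both do.
5 states suffice.
       p  q 
>  A   A  B 
 * B   C  D 
   C   C  E 
   D   E  B 
   E   E  C 
(> = start, * = accepting)

start=A; accept=B; A-p->A; A-q->B; B-p->C; B-q->D; C-p->C; C-q->E; D-p->E; D-q->B; E-p->E; E-q->C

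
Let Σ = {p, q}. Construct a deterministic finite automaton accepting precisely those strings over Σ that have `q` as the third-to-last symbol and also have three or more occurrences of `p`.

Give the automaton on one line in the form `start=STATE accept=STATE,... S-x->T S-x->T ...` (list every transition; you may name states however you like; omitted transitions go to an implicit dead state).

start=A accept=K,M,N,O A-p->B A-q->A B-p->C B-q->D C-p->E C-q->F D-p->G D-q->D E-p->E E-q->H F-p->I F-q->J G-p->K G-q->F H-p->I H-q->L I-p->K I-q->M J-p->N J-q->J K-p->E K-q->H L-p->N L-q->O M-p->I M-q->L N-p->K N-q->M O-p->N O-q->O

Handle the two conditions separately and then intersect. The first has 15 states tracking the last 3 symbols read; the second has 5 states tracking the count of `p`s, saturating at 4. A product state is a pair (one from each), accepting exactly when both do. Minimizing collapses redundant product states.
       p  q 
>  A   B  A 
   B   C  D 
   C   E  F 
   D   G  D 
   E   E  H 
   F   I  J 
   G   K  F 
   H   I  L 
   I   K  M 
   J   N  J 
 * K   E  H 
   L   N  O 
 * M   I  L 
 * N   K  M 
 * O   N  O 
(> = start, * = accepting)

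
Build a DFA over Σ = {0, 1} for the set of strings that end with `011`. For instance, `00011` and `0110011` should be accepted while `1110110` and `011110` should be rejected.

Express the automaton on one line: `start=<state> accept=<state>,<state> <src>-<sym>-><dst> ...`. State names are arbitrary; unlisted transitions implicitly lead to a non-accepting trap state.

Remember how much of `011` the current input suffix matches. State A means no match yet; B means the last symbol is `0`; C means the last 2 symbols are `01`; D means the last 3 symbols are `011`. Only D accepts. On a mismatch, fall back to the longest proper suffix that is still a prefix of `011`.
A 4-state machine:
       0  1 
>  A   B  A 
   B   B  C 
   C   B  D 
 * D   B  A 
(> = start, * = accepting)

start=A accept=D A-0->B A-1->A B-0->B B-1->C C-0->B C-1->D D-0->B D-1->A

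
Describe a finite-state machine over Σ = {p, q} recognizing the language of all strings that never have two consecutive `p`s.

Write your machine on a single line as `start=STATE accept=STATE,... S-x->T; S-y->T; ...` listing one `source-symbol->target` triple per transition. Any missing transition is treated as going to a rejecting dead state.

start=s0; accept=s0,s1; s0-p->s1; s0-q->s0; s1-p->s2; s1-q->s0; s2-p->s2; s2-q->s2

This is the complement of 'contains `pp`'. Use the same substring-matching states — s0 through s2 holding how much of `pp` has just been matched — but flip the accepting set: everything except the trap s2 accepts.
With 3 states:
        p   q  
>* s0   s1  s0 
 * s1   s2  s0 
   s2   s2  s2 
(> = start, * = accepting)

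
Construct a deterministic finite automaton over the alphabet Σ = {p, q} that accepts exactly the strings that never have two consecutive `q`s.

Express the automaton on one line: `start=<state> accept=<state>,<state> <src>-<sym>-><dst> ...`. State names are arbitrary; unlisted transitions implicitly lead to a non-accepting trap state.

start=S0 accept=S0,S1 S0-p->S0 S0-q->S1 S1-p->S0 S1-q->S2 S2-p->S2 S2-q->S2

This is the complement of 'contains `qq`'. Use the same substring-matching states — S0 through S2 holding how much of `qq` has just been matched — but flip the accepting set: everything except the trap S2 accepts.
With 3 states:
        p   q  
>* S0   S0  S1 
 * S1   S0  S2 
   S2   S2  S2 
(> = start, * = accepting)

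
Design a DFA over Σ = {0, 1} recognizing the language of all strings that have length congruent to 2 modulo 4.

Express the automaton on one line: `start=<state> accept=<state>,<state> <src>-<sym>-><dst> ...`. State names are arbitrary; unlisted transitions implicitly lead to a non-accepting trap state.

start=s0 accept=s2 s0-0->s1 s0-1->s1 s1-0->s2 s1-1->s2 s2-0->s3 s2-1->s3 s3-0->s0 s3-1->s0

Count input length modulo 4: every symbol advances one step around the cycle s0 → s1 → s2 → s3 → s0. Accept at s2.
With 4 states:
        0   1  
>  s0   s1  s1 
   s1   s2  s2 
 * s2   s3  s3 
   s3   s0  s0 
(> = start, * = accepting)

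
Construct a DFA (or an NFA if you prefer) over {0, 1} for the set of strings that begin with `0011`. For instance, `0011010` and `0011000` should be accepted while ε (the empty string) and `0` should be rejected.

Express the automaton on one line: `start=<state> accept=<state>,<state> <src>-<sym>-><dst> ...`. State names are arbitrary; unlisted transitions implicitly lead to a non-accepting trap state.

start=q0 accept=q4 q0-0->q1 q0-1->q5 q1-0->q2 q1-1->q5 q2-0->q5 q2-1->q3 q3-0->q5 q3-1->q4 q4-0->q4 q4-1->q4 q5-0->q5 q5-1->q5

Check the first 4 symbols one by one: q0 through q3 record how many have matched `0011` so far; any wrong symbol goes to the dead state q5. After all 4 match we enter the accepting sink q4.
A 6-state machine:
        0   1  
>  q0   q1  q5 
   q1   q2  q5 
   q2   q5  q3 
   q3   q5  q4 
 * q4   q4  q4 
   q5   q5  q5 
(> = start, * = accepting)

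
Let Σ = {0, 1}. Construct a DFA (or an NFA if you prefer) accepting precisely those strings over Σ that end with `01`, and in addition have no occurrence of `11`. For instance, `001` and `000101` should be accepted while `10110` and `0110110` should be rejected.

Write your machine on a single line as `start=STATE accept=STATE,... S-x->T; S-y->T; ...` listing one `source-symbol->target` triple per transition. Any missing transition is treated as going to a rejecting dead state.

Handle the two conditions separately and then intersect. One (3 states) tracks how much of the suffix `01` has currently been matched; the other (3 states) tracks partial matches of the forbidden pattern `11`. Each combined state is a pair, one component from each; accept when both components accept. Minimizing collapses redundant product states.
A 5-state machine:
        0   1  
>  S0   S1  S2 
   S1   S1  S3 
   S2   S1  S4 
 * S3   S1  S4 
   S4   S4  S4 
(> = start, * = accepting)

start=S0; accept=S3; S0-0->S1; S0-1->S2; S1-0->S1; S1-1->S3; S2-0->S1; S2-1->S4; S3-0->S1; S3-1->S4; S4-0->S4; S4-1->S4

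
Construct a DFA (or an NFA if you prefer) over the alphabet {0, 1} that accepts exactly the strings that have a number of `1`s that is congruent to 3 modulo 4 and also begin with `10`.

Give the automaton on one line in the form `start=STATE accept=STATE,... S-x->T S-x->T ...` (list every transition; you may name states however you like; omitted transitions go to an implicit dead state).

start=q0 accept=q8 q0-0->q1 q0-1->q2 q1-0->q1 q1-1->q3 q2-0->q4 q2-1->q5 q3-0->q3 q3-1->q5 q4-0->q4 q4-1->q6 q5-0->q5 q5-1->q7 q6-0->q6 q6-1->q8 q7-0->q7 q7-1->q1 q8-0->q8 q8-1->q9 q9-0->q9 q9-1->q4

Run two small machines in parallel and take their product. One (4 states) tracks the count of `1`s modulo 4; the other (4 states) tracks whether the input so far still matches the prefix `10`. Each combined state is a pair, one component from each; accept when both components accept.
A 10-state machine:
        0   1  
>  q0   q1  q2 
   q1   q1  q3 
   q2   q4  q5 
   q3   q3  q5 
   q4   q4  q6 
   q5   q5  q7 
   q6   q6  q8 
   q7   q7  q1 
 * q8   q8  q9 
   q9   q9  q4 
(> = start, * = accepting)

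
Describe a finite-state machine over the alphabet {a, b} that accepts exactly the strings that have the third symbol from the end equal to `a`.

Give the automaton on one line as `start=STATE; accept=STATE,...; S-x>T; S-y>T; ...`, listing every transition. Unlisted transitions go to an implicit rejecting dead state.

start=S0; accept=S7,S8,S9,S10; S0-a>S1; S0-b>S2; S1-a>S3; S1-b>S4; S2-a>S5; S2-b>S6; S3-a>S7; S3-b>S8; S4-a>S9; S4-b>S10; S5-a>S11; S5-b>S12; S6-a>S13; S6-b>S14; S7-a>S7; S7-b>S8; S8-a>S9; S8-b>S10; S9-a>S11; S9-b>S12; S10-a>S13; S10-b>S14; S11-a>S7; S11-b>S8; S12-a>S9; S12-b>S10; S13-a>S11; S13-b>S12; S14-a>S13; S14-b>S14

Because acceptance depends on a position counted from the end, the machine has to buffer the most recent 3 symbols. Make each state the string of the last up-to-3 symbols read; on input `x` shift the window left and append `x`. Accept when the buffered window has length 3 and begins with `a`.
15 states suffice.
          a    b  
>  S0     S1   S2 
   S1     S3   S4 
   S2     S5   S6 
   S3     S7   S8 
   S4     S9  S10 
   S5    S11  S12 
   S6    S13  S14 
 * S7     S7   S8 
 * S8     S9  S10 
 * S9    S11  S12 
 * S10   S13  S14 
   S11    S7   S8 
   S12    S9  S10 
   S13   S11  S12 
   S14   S13  S14 
(> = start, * = accepting)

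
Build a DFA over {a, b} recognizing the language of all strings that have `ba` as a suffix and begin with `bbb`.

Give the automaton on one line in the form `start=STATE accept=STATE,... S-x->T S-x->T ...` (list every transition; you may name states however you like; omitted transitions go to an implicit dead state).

Run two small machines in parallel and take their product. The first has 3 states tracking how much of the suffix `ba` has currently been matched; the second has 5 states tracking whether the input so far still matches the prefix `bbb`. A product state is a pair (one from each), accepting exactly when both do. Minimizing collapses redundant product states.
A 7-state machine:
        a   b  
>  s0   s1  s2 
   s1   s1  s1 
   s2   s1  s3 
   s3   s1  s4 
   s4   s5  s4 
 * s5   s6  s4 
   s6   s6  s4 
(> = start, * = accepting)

start=s0 accept=s5 s0-a->s1 s0-b->s2 s1-a->s1 s1-b->s1 s2-a->s1 s2-b->s3 s3-a->s1 s3-b->s4 s4-a->s5 s4-b->s4 s5-a->s6 s5-b->s4 s6-a->s6 s6-b->s4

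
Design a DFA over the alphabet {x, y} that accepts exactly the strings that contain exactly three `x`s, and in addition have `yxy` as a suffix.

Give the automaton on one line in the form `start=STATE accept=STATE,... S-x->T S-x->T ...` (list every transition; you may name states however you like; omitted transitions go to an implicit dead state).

Run two small machines in parallel and take their product. The first has 5 states tracking the count of `x`s, saturating at 4; the second has 4 states tracking how much of the suffix `yxy` has currently been matched. A product state is a pair (one from each), accepting exactly when both do. After merging equivalent states the machine shrinks.
        x   y  
>  q0   q1  q0 
   q1   q2  q1 
   q2   q3  q4 
   q3   q3  q3 
   q4   q5  q4 
   q5   q3  q6 
 * q6   q3  q3 
(> = start, * = accepting)

start=q0 accept=q6 q0-x->q1 q0-y->q0 q1-x->q2 q1-y->q1 q2-x->q3 q2-y->q4 q3-x->q3 q3-y->q3 q4-x->q5 q4-y->q4 q5-x->q3 q5-y->q6 q6-x->q3 q6-y->q3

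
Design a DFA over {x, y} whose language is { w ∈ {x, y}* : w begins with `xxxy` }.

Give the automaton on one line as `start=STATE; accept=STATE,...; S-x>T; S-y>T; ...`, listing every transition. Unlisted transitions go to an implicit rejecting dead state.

Walk along `xxxy` while the input agrees: from q0 take `x` to q1, and so on. Any deviation drops to the rejecting sink q5. Once q4 is reached the prefix is confirmed and every continuation is accepted.
        x   y  
>  q0   q1  q5 
   q1   q2  q5 
   q2   q3  q5 
   q3   q5  q4 
 * q4   q4  q4 
   q5   q5  q5 
(> = start, * = accepting)

start=q0; accept=q4; q0-x>q1; q0-y>q5; q1-x>q2; q1-y>q5; q2-x>q3; q2-y>q5; q3-x>q5; q3-y>q4; q4-x>q4; q4-y>q4; q5-x>q5; q5-y>q5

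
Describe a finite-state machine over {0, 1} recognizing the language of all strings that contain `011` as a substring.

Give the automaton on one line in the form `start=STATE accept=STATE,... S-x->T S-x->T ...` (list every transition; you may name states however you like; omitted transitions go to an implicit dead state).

start=q0 accept=q3 q0-0->q1 q0-1->q0 q1-0->q1 q1-1->q2 q2-0->q1 q2-1->q3 q3-0->q3 q3-1->q3

States q0..q2 record the length of the longest prefix of `011` that matches the current input suffix. Reaching q3 means `011` has been seen, and we stay there forever. Accept from q3.
A 4-state machine:
        0   1  
>  q0   q1  q0 
   q1   q1  q2 
   q2   q1  q3 
 * q3   q3  q3 
(> = start, * = accepting)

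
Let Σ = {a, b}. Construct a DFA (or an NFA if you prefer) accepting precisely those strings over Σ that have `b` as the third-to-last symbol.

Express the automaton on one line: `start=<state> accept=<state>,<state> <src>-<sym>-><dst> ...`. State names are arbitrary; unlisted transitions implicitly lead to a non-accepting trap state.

Because acceptance depends on a position counted from the end, the machine has to buffer the most recent 3 symbols. Make each state the string of the last up-to-3 symbols read; on input `x` shift the window left and append `x`. Accept when the buffered window has length 3 and begins with `b`.
          a    b  
>  S0     S1   S2 
   S1     S3   S4 
   S2     S5   S6 
   S3     S7   S8 
   S4     S9  S10 
   S5    S11  S12 
   S6    S13  S14 
   S7     S7   S8 
   S8     S9  S10 
   S9    S11  S12 
   S10   S13  S14 
 * S11    S7   S8 
 * S12    S9  S10 
 * S13   S11  S12 
 * S14   S13  S14 
(> = start, * = accepting)

start=S0 accept=S11,S12,S13,S14 S0-a->S1 S0-b->S2 S1-a->S3 S1-b->S4 S2-a->S5 S2-b->S6 S3-a->S7 S3-b->S8 S4-a->S9 S4-b->S10 S5-a->S11 S5-b->S12 S6-a->S13 S6-b->S14 S7-a->S7 S7-b->S8 S8-a->S9 S8-b->S10 S9-a->S11 S9-b->S12 S10-a->S13 S10-b->S14 S11-a->S7 S11-b->S8 S12-a->S9 S12-b->S10 S13-a->S11 S13-b->S12 S14-a->S13 S14-b->S14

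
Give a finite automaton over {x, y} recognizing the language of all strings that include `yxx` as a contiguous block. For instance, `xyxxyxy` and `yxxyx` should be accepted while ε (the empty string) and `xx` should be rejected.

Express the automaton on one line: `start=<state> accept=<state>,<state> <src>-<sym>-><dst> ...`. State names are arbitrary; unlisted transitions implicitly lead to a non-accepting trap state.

start=s0 accept=s3 s0-x->s0 s0-y->s1 s1-x->s2 s1-y->s1 s2-x->s3 s2-y->s1 s3-x->s3 s3-y->s3

Track how much of `yxx` has been matched so far: state s0 is no progress, s3 is the absorbing accept state reached once `yxx` has occurred. Intermediate states record partial matches; on a mismatch, fall back to the longest reusable overlap.
        x   y  
>  s0   s0  s1 
   s1   s2  s1 
   s2   s3  s1 
 * s3   s3  s3 
(> = start, * = accepting)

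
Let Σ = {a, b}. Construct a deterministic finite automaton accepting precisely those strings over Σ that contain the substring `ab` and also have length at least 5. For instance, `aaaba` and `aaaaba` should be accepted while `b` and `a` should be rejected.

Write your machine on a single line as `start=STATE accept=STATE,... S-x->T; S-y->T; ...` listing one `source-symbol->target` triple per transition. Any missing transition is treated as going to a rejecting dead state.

Build one automaton per condition and run them in lockstep. The first has 3 states tracking whether and how much of `ab` has been seen; the second has 7 states tracking the input length, saturating at 6. A product state is a pair (one from each), accepting exactly when both do. After merging equivalent states the machine shrinks.
          a    b  
>  S0     S1   S2 
   S1     S3   S4 
   S2     S3   S5 
   S3     S6   S7 
   S4     S7   S7 
   S5     S6   S8 
   S6     S9  S10 
   S7    S10  S10 
   S8     S9   S8 
   S9     S9  S11 
   S10   S11  S11 
 * S11   S11  S11 
(> = start, * = accepting)

start=S0; accept=S11; S0-a->S1; S0-b->S2; S1-a->S3; S1-b->S4; S2-a->S3; S2-b->S5; S3-a->S6; S3-b->S7; S4-a->S7; S4-b->S7; S5-a->S6; S5-b->S8; S6-a->S9; S6-b->S10; S7-a->S10; S7-b->S10; S8-a->S9; S8-b->S8; S9-a->S9; S9-b->S11; S10-a->S11; S10-b->S11; S11-a->S11; S11-b->S11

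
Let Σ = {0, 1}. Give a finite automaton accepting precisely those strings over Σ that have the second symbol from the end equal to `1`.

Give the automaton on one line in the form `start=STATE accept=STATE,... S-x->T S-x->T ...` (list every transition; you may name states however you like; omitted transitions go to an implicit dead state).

Because acceptance depends on a position counted from the end, the machine has to buffer the most recent 2 symbols. Make each state the string of the last up-to-2 symbols read; on input `x` shift the window left and append `x`. Accept when the buffered window has length 2 and begins with `1`.
       0  1 
>  A   B  C 
   B   D  E 
   C   F  G 
   D   D  E 
   E   F  G 
 * F   D  E 
 * G   F  G 
(> = start, * = accepting)

start=A accept=F,G A-0->B A-1->C B-0->D B-1->E C-0->F C-1->G D-0->D D-1->E E-0->F E-1->G F-0->D F-1->E G-0->F G-1->G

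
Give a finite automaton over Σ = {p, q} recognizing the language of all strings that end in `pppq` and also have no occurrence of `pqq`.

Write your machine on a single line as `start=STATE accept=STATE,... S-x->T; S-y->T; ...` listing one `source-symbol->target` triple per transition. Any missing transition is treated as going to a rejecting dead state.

Build one automaton per condition and run them in lockstep. The first has 5 states tracking how much of the suffix `pppq` has currently been matched; the second has 4 states tracking partial matches of the forbidden pattern `pqq`. A product state is a pair (one from each), accepting exactly when both do. After merging equivalent states the machine shrinks.
A 7-state machine:
       p  q 
>  A   B  A 
   B   C  D 
   C   E  D 
   D   B  F 
   E   E  G 
   F   F  F 
 * G   B  F 
(> = start, * = accepting)

start=A; accept=G; A-p->B; A-q->A; B-p->C; B-q->D; C-p->E; C-q->D; D-p->B; D-q->F; E-p->E; E-q->G; F-p->F; F-q->F; G-p->B; G-q->F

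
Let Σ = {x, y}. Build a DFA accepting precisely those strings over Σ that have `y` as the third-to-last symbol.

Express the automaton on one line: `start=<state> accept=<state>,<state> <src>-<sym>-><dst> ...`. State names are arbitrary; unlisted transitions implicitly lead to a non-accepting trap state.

start=S0 accept=S11,S12,S13,S14 S0-x->S1 S0-y->S2 S1-x->S3 S1-y->S4 S2-x->S5 S2-y->S6 S3-x->S7 S3-y->S8 S4-x->S9 S4-y->S10 S5-x->S11 S5-y->S12 S6-x->S13 S6-y->S14 S7-x->S7 S7-y->S8 S8-x->S9 S8-y->S10 S9-x->S11 S9-y->S12 S10-x->S13 S10-y->S14 S11-x->S7 S11-y->S8 S12-x->S9 S12-y->S10 S13-x->S11 S13-y->S12 S14-x->S13 S14-y->S14

Because acceptance depends on a position counted from the end, the machine has to buffer the most recent 3 symbols. Make each state the string of the last up-to-3 symbols read; on input `x` shift the window left and append `x`. Accept when the buffered window has length 3 and begins with `y`.
          x    y  
>  S0     S1   S2 
   S1     S3   S4 
   S2     S5   S6 
   S3     S7   S8 
   S4     S9  S10 
   S5    S11  S12 
   S6    S13  S14 
   S7     S7   S8 
   S8     S9  S10 
   S9    S11  S12 
   S10   S13  S14 
 * S11    S7   S8 
 * S12    S9  S10 
 * S13   S11  S12 
 * S14   S13  S14 
(> = start, * = accepting)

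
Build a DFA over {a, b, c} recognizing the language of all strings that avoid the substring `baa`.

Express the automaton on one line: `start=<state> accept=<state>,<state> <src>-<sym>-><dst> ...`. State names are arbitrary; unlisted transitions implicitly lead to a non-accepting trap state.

Track partial matches of the forbidden pattern `baa`. State s3 is a dead state reached once `baa` has occurred; every other state accepts. s0 means no part of `baa` is currently matched.
        a   b   c  
>* s0   s0  s1  s0 
 * s1   s2  s1  s0 
 * s2   s3  s1  s0 
   s3   s3  s3  s3 
(> = start, * = accepting)

start=s0 accept=s0,s1,s2 s0-a->s0 s0-b->s1 s0-c->s0 s1-a->s2 s1-b->s1 s1-c->s0 s2-a->s3 s2-b->s1 s2-c->s0 s3-a->s3 s3-b->s3 s3-c->s3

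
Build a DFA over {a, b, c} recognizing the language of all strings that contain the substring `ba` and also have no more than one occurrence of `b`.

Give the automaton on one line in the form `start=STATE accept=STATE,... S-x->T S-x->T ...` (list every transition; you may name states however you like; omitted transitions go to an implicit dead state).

Build one automaton per condition and run them in lockstep. One (3 states) tracks whether and how much of `ba` has been seen; the other (3 states) tracks the count of `b`s, saturating at 2. Each combined state is a pair, one component from each; accept when both components accept.
        a   b   c  
>  q0   q0  q1  q0 
   q1   q2  q3  q4 
 * q2   q2  q5  q2 
   q3   q5  q3  q6 
   q4   q4  q3  q4 
   q5   q5  q5  q5 
   q6   q6  q3  q6 
(> = start, * = accepting)

start=q0 accept=q2 q0-a->q0 q0-b->q1 q0-c->q0 q1-a->q2 q1-b->q3 q1-c->q4 q2-a->q2 q2-b->q5 q2-c->q2 q3-a->q5 q3-b->q3 q3-c->q6 q4-a->q4 q4-b->q3 q4-c->q4 q5-a->q5 q5-b->q5 q5-c->q5 q6-a->q6 q6-b->q3 q6-c->q6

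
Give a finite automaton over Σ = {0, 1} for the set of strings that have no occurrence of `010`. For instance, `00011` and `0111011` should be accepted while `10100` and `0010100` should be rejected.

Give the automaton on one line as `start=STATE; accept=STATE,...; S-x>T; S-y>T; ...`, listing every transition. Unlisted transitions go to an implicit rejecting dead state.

This is the complement of 'contains `010`'. Use the same substring-matching states — q0 through q3 holding how much of `010` has just been matched — but flip the accepting set: everything except the trap q3 accepts.
A 4-state machine:
        0   1  
>* q0   q1  q0 
 * q1   q1  q2 
 * q2   q3  q0 
   q3   q3  q3 
(> = start, * = accepting)

start=q0; accept=q0,q1,q2; q0-0>q1; q0-1>q0; q1-0>q1; q1-1>q2; q2-0>q3; q2-1>q0; q3-0>q3; q3-1>q3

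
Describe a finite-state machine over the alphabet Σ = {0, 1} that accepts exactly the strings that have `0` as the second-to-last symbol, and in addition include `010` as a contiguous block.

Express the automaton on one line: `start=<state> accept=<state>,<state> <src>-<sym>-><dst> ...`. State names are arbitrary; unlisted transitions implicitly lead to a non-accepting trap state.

start=A accept=E,F A-0->B A-1->A B-0->B B-1->C C-0->D C-1->A D-0->E D-1->F E-0->E E-1->F F-0->D F-1->G G-0->D G-1->G

Build one automaton per condition and run them in lockstep. One (7 states) tracks the last 2 symbols read; the other (4 states) tracks whether and how much of `010` has been seen. Each combined state is a pair, one component from each; accept when both components accept. After merging equivalent states the machine shrinks.
       0  1 
>  A   B  A 
   B   B  C 
   C   D  A 
   D   E  F 
 * E   E  F 
 * F   D  G 
   G   D  G 
(> = start, * = accepting)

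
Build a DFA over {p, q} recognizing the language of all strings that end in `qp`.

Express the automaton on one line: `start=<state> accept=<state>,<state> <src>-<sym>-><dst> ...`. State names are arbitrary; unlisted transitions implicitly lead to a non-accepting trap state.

Let each state record the length of the longest suffix of the input read so far that is also a prefix of `qp`. S1 means the last symbol is `q`; S2 means the last 2 symbols are `qp`. Accept only at S2, where the string currently ends in `qp`.
        p   q  
>  S0   S0  S1 
   S1   S2  S1 
 * S2   S0  S1 
(> = start, * = accepting)

start=S0 accept=S2 S0-p->S0 S0-q->S1 S1-p->S2 S1-q->S1 S2-p->S0 S2-q->S1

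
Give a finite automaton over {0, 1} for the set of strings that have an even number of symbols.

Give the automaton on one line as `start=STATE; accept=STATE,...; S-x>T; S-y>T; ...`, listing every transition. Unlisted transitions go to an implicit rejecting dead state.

Only the length mod 2 matters, so use a 2-cycle: from any state, every input symbol moves to the next state, wrapping B back to A. Mark A accepting.
A 2-state machine:
       0  1 
>* A   B  B 
   B   A  A 
(> = start, * = accepting)

start=A; accept=A; A-0>B; A-1>B; B-0>A; B-1>A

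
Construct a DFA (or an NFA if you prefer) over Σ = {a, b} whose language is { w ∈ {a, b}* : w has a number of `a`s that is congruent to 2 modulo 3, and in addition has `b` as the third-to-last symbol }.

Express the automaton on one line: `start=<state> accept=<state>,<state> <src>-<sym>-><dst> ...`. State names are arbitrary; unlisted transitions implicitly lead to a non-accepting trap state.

start=q0 accept=q9,q11,q12,q13 q0-a->q1 q0-b->q2 q1-a->q3 q1-b->q4 q2-a->q5 q2-b->q2 q3-a->q0 q3-b->q6 q4-a->q7 q4-b->q8 q5-a->q9 q5-b->q4 q6-a->q0 q6-b->q10 q7-a->q0 q7-b->q11 q8-a->q12 q8-b->q8 q9-a->q0 q9-b->q6 q10-a->q0 q10-b->q13 q11-a->q0 q11-b->q10 q12-a->q0 q12-b->q11 q13-a->q0 q13-b->q13

Build one automaton per condition and run them in lockstep. The first has 3 states tracking the count of `a`s modulo 3; the second has 15 states tracking the last 3 symbols read. A product state is a pair (one from each), accepting exactly when both do. Equivalent product states are then merged.
With 14 states:
          a    b  
>  q0     q1   q2 
   q1     q3   q4 
   q2     q5   q2 
   q3     q0   q6 
   q4     q7   q8 
   q5     q9   q4 
   q6     q0  q10 
   q7     q0  q11 
   q8    q12   q8 
 * q9     q0   q6 
   q10    q0  q13 
 * q11    q0  q10 
 * q12    q0  q11 
 * q13    q0  q13 
(> = start, * = accepting)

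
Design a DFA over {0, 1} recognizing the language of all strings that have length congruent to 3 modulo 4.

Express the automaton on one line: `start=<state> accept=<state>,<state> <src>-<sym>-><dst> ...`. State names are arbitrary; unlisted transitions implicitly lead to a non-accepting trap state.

Only the length mod 4 matters, so use a 4-cycle: from any state, every input symbol moves to the next state, wrapping S3 back to S0. Mark S3 accepting.
A 4-state machine:
        0   1  
>  S0   S1  S1 
   S1   S2  S2 
   S2   S3  S3 
 * S3   S0  S0 
(> = start, * = accepting)

start=S0 accept=S3 S0-0->S1 S0-1->S1 S1-0->S2 S1-1->S2 S2-0->S3 S2-1->S3 S3-0->S0 S3-1->S0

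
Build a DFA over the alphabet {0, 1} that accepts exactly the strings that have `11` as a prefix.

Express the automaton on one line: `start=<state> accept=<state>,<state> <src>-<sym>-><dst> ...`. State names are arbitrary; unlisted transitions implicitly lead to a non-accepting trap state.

Walk along `11` while the input agrees: from q0 take `1` to q1, and so on. Any deviation drops to the rejecting sink q3. Once q2 is reached the prefix is confirmed and every continuation is accepted.
4 states suffice.
        0   1  
>  q0   q3  q1 
   q1   q3  q2 
 * q2   q2  q2 
   q3   q3  q3 
(> = start, * = accepting)

start=q0 accept=q2 q0-0->q3 q0-1->q1 q1-0->q3 q1-1->q2 q2-0->q2 q2-1->q2 q3-0->q3 q3-1->q3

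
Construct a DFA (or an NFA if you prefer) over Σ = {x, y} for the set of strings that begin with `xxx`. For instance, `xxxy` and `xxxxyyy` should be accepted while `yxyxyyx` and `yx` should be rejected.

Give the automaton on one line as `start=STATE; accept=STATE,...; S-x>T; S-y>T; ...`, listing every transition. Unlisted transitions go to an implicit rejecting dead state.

Check the first 3 symbols one by one: q0 through q2 record how many have matched `xxx` so far; any wrong symbol goes to the dead state q4. After all 3 match we enter the accepting sink q3.
With 5 states:
        x   y  
>  q0   q1  q4 
   q1   q2  q4 
   q2   q3  q4 
 * q3   q3  q3 
   q4   q4  q4 
(> = start, * = accepting)

start=q0; accept=q3; q0-x>q1; q0-y>q4; q1-x>q2; q1-y>q4; q2-x>q3; q2-y>q4; q3-x>q3; q3-y>q3; q4-x>q4; q4-y>q4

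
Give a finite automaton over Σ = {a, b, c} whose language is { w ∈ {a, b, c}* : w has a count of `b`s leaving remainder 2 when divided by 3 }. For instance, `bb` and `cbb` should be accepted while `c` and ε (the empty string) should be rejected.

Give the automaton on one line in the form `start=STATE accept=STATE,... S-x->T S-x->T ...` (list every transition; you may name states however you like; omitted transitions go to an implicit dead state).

start=q0 accept=q2 q0-a->q0 q0-b->q1 q0-c->q0 q1-a->q1 q1-b->q2 q1-c->q1 q2-a->q2 q2-b->q0 q2-c->q2

Keep the running count of `b`s modulo 3: each `b` advances along the cycle q0 → q1 → q2 → q0 while other symbols loop. Accept at q2.
A 3-state machine:
        a   b   c  
>  q0   q0  q1  q0 
   q1   q1  q2  q1 
 * q2   q2  q0  q2 
(> = start, * = accepting)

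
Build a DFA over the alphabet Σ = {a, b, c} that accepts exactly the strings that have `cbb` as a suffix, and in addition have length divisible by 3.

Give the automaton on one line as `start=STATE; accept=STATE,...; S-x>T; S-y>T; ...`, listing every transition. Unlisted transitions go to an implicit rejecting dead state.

start=q0; accept=q8; q0-a>q1; q0-b>q1; q0-c>q2; q1-a>q3; q1-b>q3; q1-c>q4; q2-a>q3; q2-b>q5; q2-c>q4; q3-a>q0; q3-b>q0; q3-c>q6; q4-a>q0; q4-b>q7; q4-c>q6; q5-a>q0; q5-b>q8; q5-c>q6; q6-a>q1; q6-b>q9; q6-c>q2; q7-a>q1; q7-b>q10; q7-c>q2; q8-a>q1; q8-b>q1; q8-c>q2; q9-a>q3; q9-b>q11; q9-c>q4; q10-a>q3; q10-b>q3; q10-c>q4; q11-a>q0; q11-b>q0; q11-c>q6

Run two small machines in parallel and take their product. One (4 states) tracks how much of the suffix `cbb` has currently been matched; the other (3 states) tracks the input length modulo 3. Each combined state is a pair, one component from each; accept when both components accept.
A 12-state machine:
          a    b    c  
>  q0     q1   q1   q2 
   q1     q3   q3   q4 
   q2     q3   q5   q4 
   q3     q0   q0   q6 
   q4     q0   q7   q6 
   q5     q0   q8   q6 
   q6     q1   q9   q2 
   q7     q1  q10   q2 
 * q8     q1   q1   q2 
   q9     q3  q11   q4 
   q10    q3   q3   q4 
   q11    q0   q0   q6 
(> = start, * = accepting)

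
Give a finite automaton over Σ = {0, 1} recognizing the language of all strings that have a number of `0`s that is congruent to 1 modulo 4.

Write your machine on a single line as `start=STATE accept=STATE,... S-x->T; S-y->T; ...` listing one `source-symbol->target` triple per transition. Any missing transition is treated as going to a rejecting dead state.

start=q0; accept=q1; q0-0->q1; q0-1->q0; q1-0->q2; q1-1->q1; q2-0->q3; q2-1->q2; q3-0->q0; q3-1->q3

Keep the running count of `0`s modulo 4: each `0` advances along the cycle q0 → q1 → q2 → q3 → q0 while other symbols loop. Accept at q1.
4 states suffice.
        0   1  
>  q0   q1  q0 
 * q1   q2  q1 
   q2   q3  q2 
   q3   q0  q3 
(> = start, * = accepting)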